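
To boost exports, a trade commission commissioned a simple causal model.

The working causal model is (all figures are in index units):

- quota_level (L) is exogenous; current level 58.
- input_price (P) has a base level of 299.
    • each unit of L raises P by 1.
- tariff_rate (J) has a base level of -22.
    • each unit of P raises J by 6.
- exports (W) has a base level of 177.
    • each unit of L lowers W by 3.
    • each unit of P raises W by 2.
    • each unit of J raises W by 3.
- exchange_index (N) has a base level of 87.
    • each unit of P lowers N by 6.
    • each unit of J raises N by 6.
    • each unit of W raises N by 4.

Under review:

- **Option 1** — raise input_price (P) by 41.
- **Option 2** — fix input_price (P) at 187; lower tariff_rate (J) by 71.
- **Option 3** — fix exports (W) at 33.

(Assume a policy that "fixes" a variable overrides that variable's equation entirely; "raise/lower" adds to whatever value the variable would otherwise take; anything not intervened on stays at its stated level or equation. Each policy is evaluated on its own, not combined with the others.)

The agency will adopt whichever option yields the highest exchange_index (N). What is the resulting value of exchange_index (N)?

Option 1 (P + 41):
  L = 58
  P = 299 + 58 (+41 from intervention) = 398
  J = -22 + 6·398 = 2366
  W = 177 − 3·58 + 2·398 + 3·2366 = 7897
  N = 87 − 6·398 + 6·2366 + 4·7897 = 43483
Option 2 (P := 187, J − 71):
  L = 58
  P = 187
  J = -22 + 6·187 (−71 from intervention) = 1029
  W = 177 − 3·58 + 2·187 + 3·1029 = 3464
  N = 87 − 6·187 + 6·1029 + 4·3464 = 18995
Option 3 (W := 33):
  L = 58
  P = 299 + 58 = 357
  J = -22 + 6·357 = 2120
  W = 33
  N = 87 − 6·357 + 6·2120 + 4·33 = 10797
Comparing — Option 1: N=43483, Option 2: N=18995, Option 3: N=10797. Highest is 43483 (Option 1).

43483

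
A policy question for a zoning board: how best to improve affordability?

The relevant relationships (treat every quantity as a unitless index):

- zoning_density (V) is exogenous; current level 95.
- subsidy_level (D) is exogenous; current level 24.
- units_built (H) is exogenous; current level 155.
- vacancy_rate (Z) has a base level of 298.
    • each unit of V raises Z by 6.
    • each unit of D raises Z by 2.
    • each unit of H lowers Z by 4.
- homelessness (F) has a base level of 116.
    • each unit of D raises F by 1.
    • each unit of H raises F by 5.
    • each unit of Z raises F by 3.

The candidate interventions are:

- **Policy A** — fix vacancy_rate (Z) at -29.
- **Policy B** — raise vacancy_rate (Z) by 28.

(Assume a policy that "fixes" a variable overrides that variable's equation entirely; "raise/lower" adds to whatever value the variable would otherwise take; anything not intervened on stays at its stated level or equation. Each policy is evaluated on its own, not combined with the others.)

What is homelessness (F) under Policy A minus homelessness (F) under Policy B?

-1059

Policy A (Z := -29):
  V = 95
  D = 24
  H = 155
  Z = -29
  F = 116 + 24 + 5·155 + 3·(-29) = 828
Policy B (Z + 28):
  V = 95
  D = 24
  H = 155
  Z = 298 + 6·95 + 2·24 − 4·155 (+28 from intervention) = 324
  F = 116 + 24 + 5·155 + 3·324 = 1887
F: 828 − 1887 = -1059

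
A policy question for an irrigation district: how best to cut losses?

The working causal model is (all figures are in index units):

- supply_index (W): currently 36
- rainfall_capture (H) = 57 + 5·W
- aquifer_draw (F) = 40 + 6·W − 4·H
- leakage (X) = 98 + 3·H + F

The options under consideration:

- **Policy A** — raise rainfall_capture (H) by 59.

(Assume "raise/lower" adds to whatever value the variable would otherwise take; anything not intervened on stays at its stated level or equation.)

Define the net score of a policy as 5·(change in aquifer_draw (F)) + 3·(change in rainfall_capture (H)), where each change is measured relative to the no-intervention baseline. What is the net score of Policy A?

-1003

Baseline:
  W = 36
  H = 57 + 5·36 = 237
  F = 40 + 6·36 − 4·237 = -692
Policy A (H + 59):
  W = 36
  H = 57 + 5·36 (+59 from intervention) = 296
  F = 40 + 6·36 − 4·296 = -928
ΔF = -928 − (-692) = -236; ΔH = 296 − 237 = 59
Score = 5·(-236) + 3·59 = -1003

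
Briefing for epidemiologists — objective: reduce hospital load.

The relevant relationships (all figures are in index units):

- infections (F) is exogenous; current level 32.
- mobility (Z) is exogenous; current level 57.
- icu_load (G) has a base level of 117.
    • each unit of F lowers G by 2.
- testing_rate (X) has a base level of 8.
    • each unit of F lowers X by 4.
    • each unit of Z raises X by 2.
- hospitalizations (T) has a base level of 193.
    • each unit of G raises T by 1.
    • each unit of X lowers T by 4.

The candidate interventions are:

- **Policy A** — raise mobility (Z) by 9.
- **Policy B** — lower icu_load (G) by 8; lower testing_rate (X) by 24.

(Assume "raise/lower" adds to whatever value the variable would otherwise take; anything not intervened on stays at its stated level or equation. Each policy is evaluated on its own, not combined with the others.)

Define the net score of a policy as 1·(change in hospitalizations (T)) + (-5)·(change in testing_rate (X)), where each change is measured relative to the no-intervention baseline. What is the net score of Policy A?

Baseline:
  F = 32
  Z = 57
  G = 117 − 2·32 = 53
  X = 8 − 4·32 + 2·57 = -6
  T = 193 + 53 − 4·(-6) = 270
Policy A (Z + 9):
  F = 32
  Z = 57 + 9 = 66
  G = 117 − 2·32 = 53
  X = 8 − 4·32 + 2·66 = 12
  T = 193 + 53 − 4·12 = 198
ΔT = 198 − 270 = -72; ΔX = 12 − (-6) = 18
Score = 1·(-72) + (-5)·18 = -162

-162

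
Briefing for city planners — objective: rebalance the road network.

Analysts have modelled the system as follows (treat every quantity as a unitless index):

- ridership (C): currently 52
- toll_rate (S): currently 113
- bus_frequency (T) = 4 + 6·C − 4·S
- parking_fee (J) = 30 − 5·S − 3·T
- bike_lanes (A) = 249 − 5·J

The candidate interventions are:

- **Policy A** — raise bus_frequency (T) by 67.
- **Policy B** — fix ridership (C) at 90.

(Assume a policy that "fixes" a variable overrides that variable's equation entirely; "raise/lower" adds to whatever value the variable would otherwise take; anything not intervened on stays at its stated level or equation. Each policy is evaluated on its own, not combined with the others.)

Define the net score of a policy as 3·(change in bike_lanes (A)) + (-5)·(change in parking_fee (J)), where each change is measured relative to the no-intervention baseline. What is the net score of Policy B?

Baseline:
  C = 52
  S = 113
  T = 4 + 6·52 − 4·113 = -136
  J = 30 − 5·113 − 3·(-136) = -127
  A = 249 − 5·(-127) = 884
Policy B (C := 90):
  C = 90
  S = 113
  T = 4 + 6·90 − 4·113 = 92
  J = 30 − 5·113 − 3·92 = -811
  A = 249 − 5·(-811) = 4304
ΔA = 4304 − 884 = 3420; ΔJ = -811 − (-127) = -684
Score = 3·3420 + (-5)·(-684) = 13680

13680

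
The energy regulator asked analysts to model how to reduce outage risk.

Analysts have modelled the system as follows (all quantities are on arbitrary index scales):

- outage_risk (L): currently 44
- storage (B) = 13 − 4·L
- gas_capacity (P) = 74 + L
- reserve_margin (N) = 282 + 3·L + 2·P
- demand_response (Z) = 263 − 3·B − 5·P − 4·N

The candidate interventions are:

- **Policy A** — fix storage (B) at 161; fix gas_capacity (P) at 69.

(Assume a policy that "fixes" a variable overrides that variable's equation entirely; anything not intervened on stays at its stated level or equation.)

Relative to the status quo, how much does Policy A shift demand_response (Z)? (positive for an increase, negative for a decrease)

-335

Baseline:
  L = 44
  B = 13 − 4·44 = -163
  P = 74 + 44 = 118
  N = 282 + 3·44 + 2·118 = 650
  Z = 263 − 3·(-163) − 5·118 − 4·650 = -2438
Policy A (B := 161, P := 69):
  L = 44
  B = 161
  P = 69
  N = 282 + 3·44 + 2·69 = 552
  Z = 263 − 3·161 − 5·69 − 4·552 = -2773
Change in Z: -2773 − (-2438) = -335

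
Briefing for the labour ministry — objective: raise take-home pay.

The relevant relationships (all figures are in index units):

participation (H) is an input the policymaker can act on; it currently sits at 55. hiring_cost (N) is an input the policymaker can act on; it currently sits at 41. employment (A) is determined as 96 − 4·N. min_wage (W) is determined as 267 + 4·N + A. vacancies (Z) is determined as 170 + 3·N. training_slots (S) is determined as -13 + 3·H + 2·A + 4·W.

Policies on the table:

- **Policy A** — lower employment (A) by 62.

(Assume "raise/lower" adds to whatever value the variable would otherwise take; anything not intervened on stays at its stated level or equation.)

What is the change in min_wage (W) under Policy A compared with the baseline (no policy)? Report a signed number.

Baseline:
  N = 41
  A = 96 − 4·41 = -68
  W = 267 + 4·41 + (-68) = 363
Policy A (A − 62):
  N = 41
  A = 96 − 4·41 (−62 from intervention) = -130
  W = 267 + 4·41 + (-130) = 301
Change in W: 301 − 363 = -62

-62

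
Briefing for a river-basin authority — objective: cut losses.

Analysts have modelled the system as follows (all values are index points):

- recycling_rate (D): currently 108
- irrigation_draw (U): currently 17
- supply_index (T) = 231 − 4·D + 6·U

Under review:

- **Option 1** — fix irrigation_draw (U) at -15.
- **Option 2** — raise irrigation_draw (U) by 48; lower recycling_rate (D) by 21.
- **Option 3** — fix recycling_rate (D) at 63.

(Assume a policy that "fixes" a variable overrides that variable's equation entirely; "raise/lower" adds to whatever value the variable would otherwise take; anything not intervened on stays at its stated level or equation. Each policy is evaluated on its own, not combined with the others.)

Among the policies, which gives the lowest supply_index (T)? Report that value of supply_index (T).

Option 1 (U := -15):
  D = 108
  U = -15
  T = 231 − 4·108 + 6·(-15) = -291
Option 2 (U + 48, D − 21):
  D = 108 − 21 = 87
  U = 17 + 48 = 65
  T = 231 − 4·87 + 6·65 = 273
Option 3 (D := 63):
  D = 63
  U = 17
  T = 231 − 4·63 + 6·17 = 81
Comparing — Option 1: T=-291, Option 2: T=273, Option 3: T=81. Lowest is -291 (Option 1).

-291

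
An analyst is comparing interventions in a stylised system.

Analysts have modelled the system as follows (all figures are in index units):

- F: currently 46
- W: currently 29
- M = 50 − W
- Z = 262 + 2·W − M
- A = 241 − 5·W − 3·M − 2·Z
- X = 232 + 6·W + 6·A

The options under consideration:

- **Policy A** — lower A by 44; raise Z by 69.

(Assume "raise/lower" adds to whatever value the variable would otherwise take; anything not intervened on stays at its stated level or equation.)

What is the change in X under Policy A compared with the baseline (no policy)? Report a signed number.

-1092

Baseline:
  W = 29
  M = 50 − 29 = 21
  Z = 262 + 2·29 − 21 = 299
  A = 241 − 5·29 − 3·21 − 2·299 = -565
  X = 232 + 6·29 + 6·(-565) = -2984
Policy A (A − 44, Z + 69):
  W = 29
  M = 50 − 29 = 21
  Z = 262 + 2·29 − 21 (+69 from intervention) = 368
  A = 241 − 5·29 − 3·21 − 2·368 (−44 from intervention) = -747
  X = 232 + 6·29 + 6·(-747) = -4076
Change in X: -4076 − (-2984) = -1092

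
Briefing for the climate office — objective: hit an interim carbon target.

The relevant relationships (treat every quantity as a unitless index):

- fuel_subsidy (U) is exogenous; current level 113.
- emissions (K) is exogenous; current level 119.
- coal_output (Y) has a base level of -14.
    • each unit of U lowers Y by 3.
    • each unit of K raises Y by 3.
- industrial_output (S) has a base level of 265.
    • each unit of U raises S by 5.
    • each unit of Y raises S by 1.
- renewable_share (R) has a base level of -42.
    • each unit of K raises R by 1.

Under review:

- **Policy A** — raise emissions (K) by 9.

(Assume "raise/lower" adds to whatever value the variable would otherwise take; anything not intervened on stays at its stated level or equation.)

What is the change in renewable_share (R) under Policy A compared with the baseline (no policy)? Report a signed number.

Baseline:
  K = 119
  R = -42 + 119 = 77
Policy A (K + 9):
  K = 119 + 9 = 128
  R = -42 + 128 = 86
Change in R: 86 − 77 = 9

9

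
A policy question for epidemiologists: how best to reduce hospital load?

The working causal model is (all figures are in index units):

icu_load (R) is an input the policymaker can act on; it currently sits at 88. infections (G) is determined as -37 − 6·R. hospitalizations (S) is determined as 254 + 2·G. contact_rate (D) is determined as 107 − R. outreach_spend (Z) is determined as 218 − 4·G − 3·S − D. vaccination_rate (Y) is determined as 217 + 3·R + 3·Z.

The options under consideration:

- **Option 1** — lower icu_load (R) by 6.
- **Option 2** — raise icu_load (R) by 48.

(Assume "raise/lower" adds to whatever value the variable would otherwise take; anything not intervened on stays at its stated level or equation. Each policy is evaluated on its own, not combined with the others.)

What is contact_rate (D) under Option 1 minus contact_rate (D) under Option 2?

54

Option 1 (R − 6):
  R = 88 − 6 = 82
  D = 107 − 82 = 25
Option 2 (R + 48):
  R = 88 + 48 = 136
  D = 107 − 136 = -29
D: 25 − (-29) = 54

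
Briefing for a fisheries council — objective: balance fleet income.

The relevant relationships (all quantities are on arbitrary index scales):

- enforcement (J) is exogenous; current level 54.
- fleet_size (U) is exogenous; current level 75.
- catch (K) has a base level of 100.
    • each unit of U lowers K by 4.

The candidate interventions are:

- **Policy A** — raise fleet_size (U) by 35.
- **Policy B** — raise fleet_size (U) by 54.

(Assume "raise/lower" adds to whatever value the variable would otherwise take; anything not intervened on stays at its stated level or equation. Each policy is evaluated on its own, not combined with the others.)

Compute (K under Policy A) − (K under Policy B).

Policy A (U + 35):
  U = 75 + 35 = 110
  K = 100 − 4·110 = -340
Policy B (U + 54):
  U = 75 + 54 = 129
  K = 100 − 4·129 = -416
K: -340 − (-416) = 76

76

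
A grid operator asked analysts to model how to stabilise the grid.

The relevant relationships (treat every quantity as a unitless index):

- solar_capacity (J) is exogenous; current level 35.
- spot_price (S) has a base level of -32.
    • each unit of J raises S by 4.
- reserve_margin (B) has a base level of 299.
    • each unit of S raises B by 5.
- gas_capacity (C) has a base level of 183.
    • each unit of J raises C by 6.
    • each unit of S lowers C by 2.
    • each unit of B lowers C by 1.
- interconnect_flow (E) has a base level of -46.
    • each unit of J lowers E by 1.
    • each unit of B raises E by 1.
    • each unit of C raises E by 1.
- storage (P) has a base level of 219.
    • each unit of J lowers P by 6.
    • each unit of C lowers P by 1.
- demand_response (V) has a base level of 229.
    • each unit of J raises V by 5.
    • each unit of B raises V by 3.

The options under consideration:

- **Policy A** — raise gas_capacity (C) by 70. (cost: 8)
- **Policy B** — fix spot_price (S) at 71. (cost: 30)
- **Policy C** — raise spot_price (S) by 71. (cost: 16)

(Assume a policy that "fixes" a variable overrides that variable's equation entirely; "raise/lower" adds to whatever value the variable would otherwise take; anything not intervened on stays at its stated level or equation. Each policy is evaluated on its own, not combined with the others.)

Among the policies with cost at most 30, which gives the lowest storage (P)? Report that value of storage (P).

412

Policy A (C + 70):
  J = 35
  S = -32 + 4·35 = 108
  B = 299 + 5·108 = 839
  C = 183 + 6·35 − 2·108 − 839 (+70 from intervention) = -592
  P = 219 − 6·35 − (-592) = 601
Policy B (S := 71):
  J = 35
  S = 71
  B = 299 + 5·71 = 654
  C = 183 + 6·35 − 2·71 − 654 = -403
  P = 219 − 6·35 − (-403) = 412
Policy C (S + 71):
  J = 35
  S = -32 + 4·35 (+71 from intervention) = 179
  B = 299 + 5·179 = 1194
  C = 183 + 6·35 − 2·179 − 1194 = -1159
  P = 219 − 6·35 − (-1159) = 1168
Comparing — Policy A: P=601, Policy B: P=412, Policy C: P=1168. Lowest is 412 (Policy B).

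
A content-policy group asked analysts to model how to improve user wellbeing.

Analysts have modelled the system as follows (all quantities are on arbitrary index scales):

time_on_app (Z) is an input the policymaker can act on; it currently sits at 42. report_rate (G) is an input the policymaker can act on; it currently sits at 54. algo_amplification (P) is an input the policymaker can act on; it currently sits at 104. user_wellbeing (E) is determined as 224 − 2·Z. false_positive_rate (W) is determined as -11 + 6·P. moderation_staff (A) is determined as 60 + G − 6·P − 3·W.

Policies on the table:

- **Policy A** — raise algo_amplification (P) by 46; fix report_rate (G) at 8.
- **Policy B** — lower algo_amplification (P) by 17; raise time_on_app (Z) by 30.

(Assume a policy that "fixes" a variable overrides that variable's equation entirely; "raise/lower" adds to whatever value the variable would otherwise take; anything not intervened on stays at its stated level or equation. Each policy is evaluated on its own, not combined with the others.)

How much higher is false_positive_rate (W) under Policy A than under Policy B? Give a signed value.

Policy A (P + 46, G := 8):
  P = 104 + 46 = 150
  W = -11 + 6·150 = 889
Policy B (P − 17, Z + 30):
  P = 104 − 17 = 87
  W = -11 + 6·87 = 511
W: 889 − 511 = 378

378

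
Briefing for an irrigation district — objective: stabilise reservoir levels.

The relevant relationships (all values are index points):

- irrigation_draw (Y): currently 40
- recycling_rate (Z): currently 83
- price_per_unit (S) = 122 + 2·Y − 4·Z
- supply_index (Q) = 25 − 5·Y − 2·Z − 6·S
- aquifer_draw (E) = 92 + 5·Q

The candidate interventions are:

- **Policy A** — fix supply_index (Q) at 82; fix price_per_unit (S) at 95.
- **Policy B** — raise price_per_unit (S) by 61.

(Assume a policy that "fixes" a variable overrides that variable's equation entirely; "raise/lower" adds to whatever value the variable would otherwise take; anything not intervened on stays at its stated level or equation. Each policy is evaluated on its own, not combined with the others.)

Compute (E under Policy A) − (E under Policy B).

Policy A (Q := 82, S := 95):
  Y = 40
  Z = 83
  S = 95
  Q = 82
  E = 92 + 5·82 = 502
Policy B (S + 61):
  Y = 40
  Z = 83
  S = 122 + 2·40 − 4·83 (+61 from intervention) = -69
  Q = 25 − 5·40 − 2·83 − 6·(-69) = 73
  E = 92 + 5·73 = 457
E: 502 − 457 = 45

45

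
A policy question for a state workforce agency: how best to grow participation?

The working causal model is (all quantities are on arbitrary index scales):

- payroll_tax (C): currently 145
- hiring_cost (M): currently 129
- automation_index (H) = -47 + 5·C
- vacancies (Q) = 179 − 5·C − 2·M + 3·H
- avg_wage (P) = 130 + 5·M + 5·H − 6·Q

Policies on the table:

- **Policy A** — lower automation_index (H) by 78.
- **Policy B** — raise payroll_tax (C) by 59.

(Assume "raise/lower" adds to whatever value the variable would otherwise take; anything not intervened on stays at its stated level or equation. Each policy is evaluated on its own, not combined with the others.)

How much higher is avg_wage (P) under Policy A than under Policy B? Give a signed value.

3079

Policy A (H − 78):
  C = 145
  M = 129
  H = -47 + 5·145 (−78 from intervention) = 600
  Q = 179 − 5·145 − 2·129 + 3·600 = 996
  P = 130 + 5·129 + 5·600 − 6·996 = -2201
Policy B (C + 59):
  C = 145 + 59 = 204
  M = 129
  H = -47 + 5·204 = 973
  Q = 179 − 5·204 − 2·129 + 3·973 = 1820
  P = 130 + 5·129 + 5·973 − 6·1820 = -5280
P: -2201 − (-5280) = 3079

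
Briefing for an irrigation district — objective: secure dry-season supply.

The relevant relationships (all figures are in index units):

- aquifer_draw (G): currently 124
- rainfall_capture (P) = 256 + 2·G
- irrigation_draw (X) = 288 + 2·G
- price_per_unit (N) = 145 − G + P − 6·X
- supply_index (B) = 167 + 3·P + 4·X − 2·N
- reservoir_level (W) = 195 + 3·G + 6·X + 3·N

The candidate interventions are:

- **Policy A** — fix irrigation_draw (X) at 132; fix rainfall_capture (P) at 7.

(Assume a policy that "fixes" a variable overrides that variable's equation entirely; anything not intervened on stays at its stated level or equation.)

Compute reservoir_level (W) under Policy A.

-933

Policy A (X := 132, P := 7):
  G = 124
  P = 7
  X = 132
  N = 145 − 124 + 7 − 6·132 = -764
  W = 195 + 3·124 + 6·132 + 3·(-764) = -933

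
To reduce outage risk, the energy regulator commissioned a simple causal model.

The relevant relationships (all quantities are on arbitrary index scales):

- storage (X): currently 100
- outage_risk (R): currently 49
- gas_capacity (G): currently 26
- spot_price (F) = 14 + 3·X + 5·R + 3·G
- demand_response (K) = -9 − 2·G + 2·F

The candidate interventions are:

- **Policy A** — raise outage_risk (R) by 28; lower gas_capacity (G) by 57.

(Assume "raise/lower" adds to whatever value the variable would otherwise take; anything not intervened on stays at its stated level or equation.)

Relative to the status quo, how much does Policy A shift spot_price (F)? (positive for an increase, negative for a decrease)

-31

Baseline:
  X = 100
  R = 49
  G = 26
  F = 14 + 3·100 + 5·49 + 3·26 = 637
Policy A (R + 28, G − 57):
  X = 100
  R = 49 + 28 = 77
  G = 26 − 57 = -31
  F = 14 + 3·100 + 5·77 + 3·(-31) = 606
Change in F: 606 − 637 = -31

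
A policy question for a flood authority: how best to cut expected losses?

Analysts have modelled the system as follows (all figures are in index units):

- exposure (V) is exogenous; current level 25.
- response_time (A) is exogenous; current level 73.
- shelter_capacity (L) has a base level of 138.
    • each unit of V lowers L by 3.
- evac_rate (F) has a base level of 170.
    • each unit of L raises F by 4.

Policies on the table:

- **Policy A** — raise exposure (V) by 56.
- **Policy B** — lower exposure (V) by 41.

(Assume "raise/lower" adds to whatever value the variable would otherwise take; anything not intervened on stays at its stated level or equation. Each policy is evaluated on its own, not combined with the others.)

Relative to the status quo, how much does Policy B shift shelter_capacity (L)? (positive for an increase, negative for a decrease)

Baseline:
  V = 25
  L = 138 − 3·25 = 63
Policy B (V − 41):
  V = 25 − 41 = -16
  L = 138 − 3·(-16) = 186
Change in L: 186 − 63 = 123

123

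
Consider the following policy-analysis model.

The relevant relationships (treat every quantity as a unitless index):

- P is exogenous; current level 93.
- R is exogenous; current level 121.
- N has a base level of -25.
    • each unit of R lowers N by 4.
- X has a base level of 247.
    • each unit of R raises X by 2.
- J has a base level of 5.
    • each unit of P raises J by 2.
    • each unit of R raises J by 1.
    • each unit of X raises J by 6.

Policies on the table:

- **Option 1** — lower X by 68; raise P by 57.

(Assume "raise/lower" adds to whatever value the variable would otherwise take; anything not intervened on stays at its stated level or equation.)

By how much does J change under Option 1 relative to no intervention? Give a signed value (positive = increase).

-294

Baseline:
  P = 93
  R = 121
  X = 247 + 2·121 = 489
  J = 5 + 2·93 + 121 + 6·489 = 3246
Option 1 (X − 68, P + 57):
  P = 93 + 57 = 150
  R = 121
  X = 247 + 2·121 (−68 from intervention) = 421
  J = 5 + 2·150 + 121 + 6·421 = 2952
Change in J: 2952 − 3246 = -294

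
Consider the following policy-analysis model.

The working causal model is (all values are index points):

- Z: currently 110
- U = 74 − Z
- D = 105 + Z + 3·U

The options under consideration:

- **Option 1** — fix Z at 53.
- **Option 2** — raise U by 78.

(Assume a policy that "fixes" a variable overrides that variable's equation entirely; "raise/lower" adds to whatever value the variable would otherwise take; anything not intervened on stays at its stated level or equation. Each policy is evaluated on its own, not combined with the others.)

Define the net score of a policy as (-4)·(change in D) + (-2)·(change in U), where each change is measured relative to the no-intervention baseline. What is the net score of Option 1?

-570

Baseline:
  Z = 110
  U = 74 − 110 = -36
  D = 105 + 110 + 3·(-36) = 107
Option 1 (Z := 53):
  Z = 53
  U = 74 − 53 = 21
  D = 105 + 53 + 3·21 = 221
ΔD = 221 − 107 = 114; ΔU = 21 − (-36) = 57
Score = (-4)·114 + (-2)·57 = -570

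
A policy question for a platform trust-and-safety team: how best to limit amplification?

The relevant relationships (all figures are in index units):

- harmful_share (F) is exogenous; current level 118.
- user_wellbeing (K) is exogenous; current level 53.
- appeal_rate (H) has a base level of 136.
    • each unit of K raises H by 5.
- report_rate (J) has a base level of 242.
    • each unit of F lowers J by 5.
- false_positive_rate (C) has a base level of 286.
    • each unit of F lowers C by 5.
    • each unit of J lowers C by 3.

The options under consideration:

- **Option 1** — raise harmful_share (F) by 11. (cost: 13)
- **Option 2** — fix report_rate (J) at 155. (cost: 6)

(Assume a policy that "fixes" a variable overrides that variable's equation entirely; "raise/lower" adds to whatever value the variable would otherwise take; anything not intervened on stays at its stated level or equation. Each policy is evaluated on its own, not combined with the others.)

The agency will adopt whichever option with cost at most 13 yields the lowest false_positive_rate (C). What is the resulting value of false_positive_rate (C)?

Option 1 (F + 11):
  F = 118 + 11 = 129
  J = 242 − 5·129 = -403
  C = 286 − 5·129 − 3·(-403) = 850
Option 2 (J := 155):
  F = 118
  J = 155
  C = 286 − 5·118 − 3·155 = -769
Comparing — Option 1: C=850, Option 2: C=-769. Lowest is -769 (Option 2).

-769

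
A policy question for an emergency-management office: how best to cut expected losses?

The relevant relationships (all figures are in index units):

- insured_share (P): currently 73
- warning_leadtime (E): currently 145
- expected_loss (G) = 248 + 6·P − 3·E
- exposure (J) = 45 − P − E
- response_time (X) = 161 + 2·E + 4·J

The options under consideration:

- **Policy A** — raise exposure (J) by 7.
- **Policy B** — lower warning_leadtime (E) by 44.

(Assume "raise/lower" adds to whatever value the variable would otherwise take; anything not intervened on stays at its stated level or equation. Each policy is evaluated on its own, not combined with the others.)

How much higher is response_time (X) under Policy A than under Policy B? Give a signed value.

Policy A (J + 7):
  P = 73
  E = 145
  J = 45 − 73 − 145 (+7 from intervention) = -166
  X = 161 + 2·145 + 4·(-166) = -213
Policy B (E − 44):
  P = 73
  E = 145 − 44 = 101
  J = 45 − 73 − 101 = -129
  X = 161 + 2·101 + 4·(-129) = -153
X: -213 − (-153) = -60

-60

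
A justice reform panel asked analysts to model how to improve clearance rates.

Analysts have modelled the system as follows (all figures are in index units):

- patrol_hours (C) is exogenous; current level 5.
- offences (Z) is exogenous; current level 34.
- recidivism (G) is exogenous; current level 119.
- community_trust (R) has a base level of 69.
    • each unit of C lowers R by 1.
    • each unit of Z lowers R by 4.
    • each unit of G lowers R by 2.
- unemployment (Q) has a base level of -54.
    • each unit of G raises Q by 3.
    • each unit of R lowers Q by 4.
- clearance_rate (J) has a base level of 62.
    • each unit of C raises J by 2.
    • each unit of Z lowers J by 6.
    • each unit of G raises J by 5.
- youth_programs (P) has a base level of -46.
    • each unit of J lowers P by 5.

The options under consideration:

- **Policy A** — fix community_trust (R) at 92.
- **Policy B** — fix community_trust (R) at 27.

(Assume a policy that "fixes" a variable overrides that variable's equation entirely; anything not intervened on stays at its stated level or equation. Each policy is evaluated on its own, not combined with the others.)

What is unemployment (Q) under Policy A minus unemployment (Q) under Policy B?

-260

Policy A (R := 92):
  C = 5
  Z = 34
  G = 119
  R = 92
  Q = -54 + 3·119 − 4·92 = -65
Policy B (R := 27):
  C = 5
  Z = 34
  G = 119
  R = 27
  Q = -54 + 3·119 − 4·27 = 195
Q: -65 − 195 = -260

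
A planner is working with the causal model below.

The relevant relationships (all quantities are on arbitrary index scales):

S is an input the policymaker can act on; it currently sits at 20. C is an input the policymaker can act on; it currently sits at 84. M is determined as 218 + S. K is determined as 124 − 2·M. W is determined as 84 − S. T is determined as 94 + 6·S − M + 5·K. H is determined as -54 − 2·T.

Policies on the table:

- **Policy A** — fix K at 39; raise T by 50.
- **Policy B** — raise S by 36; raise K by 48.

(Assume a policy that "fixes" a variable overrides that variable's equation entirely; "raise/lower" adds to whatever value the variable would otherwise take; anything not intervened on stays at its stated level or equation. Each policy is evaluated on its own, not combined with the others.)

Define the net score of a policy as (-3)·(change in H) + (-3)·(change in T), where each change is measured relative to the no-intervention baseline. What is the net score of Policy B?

Baseline:
  S = 20
  M = 218 + 20 = 238
  K = 124 − 2·238 = -352
  T = 94 + 6·20 − 238 + 5·(-352) = -1784
  H = -54 − 2·(-1784) = 3514
Policy B (S + 36, K + 48):
  S = 20 + 36 = 56
  M = 218 + 56 = 274
  K = 124 − 2·274 (+48 from intervention) = -376
  T = 94 + 6·56 − 274 + 5·(-376) = -1724
  H = -54 − 2·(-1724) = 3394
ΔH = 3394 − 3514 = -120; ΔT = -1724 − (-1784) = 60
Score = (-3)·(-120) + (-3)·60 = 180

180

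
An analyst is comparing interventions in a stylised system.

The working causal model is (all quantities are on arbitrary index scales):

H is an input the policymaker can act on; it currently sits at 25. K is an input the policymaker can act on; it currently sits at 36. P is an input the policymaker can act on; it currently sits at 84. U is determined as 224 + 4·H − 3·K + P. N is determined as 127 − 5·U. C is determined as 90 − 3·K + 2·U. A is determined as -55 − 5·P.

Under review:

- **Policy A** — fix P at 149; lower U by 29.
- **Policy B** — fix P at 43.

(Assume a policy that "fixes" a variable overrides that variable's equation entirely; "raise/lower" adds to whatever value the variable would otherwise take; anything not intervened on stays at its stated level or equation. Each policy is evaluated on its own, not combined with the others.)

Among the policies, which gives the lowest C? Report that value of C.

500

Policy A (P := 149, U − 29):
  H = 25
  K = 36
  P = 149
  U = 224 + 4·25 − 3·36 + 149 (−29 from intervention) = 336
  C = 90 − 3·36 + 2·336 = 654
Policy B (P := 43):
  H = 25
  K = 36
  P = 43
  U = 224 + 4·25 − 3·36 + 43 = 259
  C = 90 − 3·36 + 2·259 = 500
Comparing — Policy A: C=654, Policy B: C=500. Lowest is 500 (Policy B).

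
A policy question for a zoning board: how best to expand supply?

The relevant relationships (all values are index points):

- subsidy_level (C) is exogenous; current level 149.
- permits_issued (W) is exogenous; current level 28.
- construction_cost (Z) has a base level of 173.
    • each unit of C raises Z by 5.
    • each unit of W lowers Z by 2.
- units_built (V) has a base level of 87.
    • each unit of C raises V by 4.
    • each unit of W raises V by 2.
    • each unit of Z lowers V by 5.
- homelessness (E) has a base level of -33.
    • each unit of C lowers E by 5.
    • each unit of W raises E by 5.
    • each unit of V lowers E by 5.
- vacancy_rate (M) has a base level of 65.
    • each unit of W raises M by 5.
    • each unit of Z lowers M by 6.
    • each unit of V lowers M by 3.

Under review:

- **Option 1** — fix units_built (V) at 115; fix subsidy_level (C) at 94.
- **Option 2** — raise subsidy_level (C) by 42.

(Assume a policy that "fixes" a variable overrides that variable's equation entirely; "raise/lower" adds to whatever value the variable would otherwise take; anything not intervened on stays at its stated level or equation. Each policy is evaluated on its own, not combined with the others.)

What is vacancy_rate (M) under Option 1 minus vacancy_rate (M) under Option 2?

-10794

Option 1 (V := 115, C := 94):
  C = 94
  W = 28
  Z = 173 + 5·94 − 2·28 = 587
  V = 115
  M = 65 + 5·28 − 6·587 − 3·115 = -3662
Option 2 (C + 42):
  C = 149 + 42 = 191
  W = 28
  Z = 173 + 5·191 − 2·28 = 1072
  V = 87 + 4·191 + 2·28 − 5·1072 = -4453
  M = 65 + 5·28 − 6·1072 − 3·(-4453) = 7132
M: -3662 − 7132 = -10794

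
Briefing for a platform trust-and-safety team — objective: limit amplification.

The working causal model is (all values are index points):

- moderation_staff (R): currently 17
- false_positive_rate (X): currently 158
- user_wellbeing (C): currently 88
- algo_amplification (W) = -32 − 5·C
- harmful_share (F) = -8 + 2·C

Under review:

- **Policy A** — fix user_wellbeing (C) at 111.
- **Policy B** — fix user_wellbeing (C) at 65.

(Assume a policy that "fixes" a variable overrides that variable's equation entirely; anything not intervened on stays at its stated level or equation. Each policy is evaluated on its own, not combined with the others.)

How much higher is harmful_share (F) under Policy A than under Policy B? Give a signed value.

92

Policy A (C := 111):
  C = 111
  F = -8 + 2·111 = 214
Policy B (C := 65):
  C = 65
  F = -8 + 2·65 = 122
F: 214 − 122 = 92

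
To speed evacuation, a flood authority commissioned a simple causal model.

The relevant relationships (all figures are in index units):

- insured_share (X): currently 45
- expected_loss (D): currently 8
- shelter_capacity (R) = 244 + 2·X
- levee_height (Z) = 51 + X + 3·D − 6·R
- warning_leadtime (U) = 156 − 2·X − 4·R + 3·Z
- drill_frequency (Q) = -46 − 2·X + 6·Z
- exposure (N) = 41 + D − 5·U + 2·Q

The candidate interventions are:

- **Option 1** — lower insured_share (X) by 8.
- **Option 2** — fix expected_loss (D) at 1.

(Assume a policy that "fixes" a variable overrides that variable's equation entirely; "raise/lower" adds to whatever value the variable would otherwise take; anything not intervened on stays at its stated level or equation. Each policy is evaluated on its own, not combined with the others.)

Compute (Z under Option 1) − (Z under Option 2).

109

Option 1 (X − 8):
  X = 45 − 8 = 37
  D = 8
  R = 244 + 2·37 = 318
  Z = 51 + 37 + 3·8 − 6·318 = -1796
Option 2 (D := 1):
  X = 45
  D = 1
  R = 244 + 2·45 = 334
  Z = 51 + 45 + 3·1 − 6·334 = -1905
Z: -1796 − (-1905) = 109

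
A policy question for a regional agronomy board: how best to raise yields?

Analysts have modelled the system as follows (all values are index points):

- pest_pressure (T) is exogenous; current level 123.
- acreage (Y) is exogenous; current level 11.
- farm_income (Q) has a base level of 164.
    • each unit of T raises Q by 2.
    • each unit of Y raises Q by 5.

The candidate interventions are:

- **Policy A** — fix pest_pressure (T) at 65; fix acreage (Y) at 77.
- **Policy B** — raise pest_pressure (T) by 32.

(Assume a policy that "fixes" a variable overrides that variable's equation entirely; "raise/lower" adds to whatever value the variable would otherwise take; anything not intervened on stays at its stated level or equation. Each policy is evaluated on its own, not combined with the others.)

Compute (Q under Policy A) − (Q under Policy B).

150

Policy A (T := 65, Y := 77):
  T = 65
  Y = 77
  Q = 164 + 2·65 + 5·77 = 679
Policy B (T + 32):
  T = 123 + 32 = 155
  Y = 11
  Q = 164 + 2·155 + 5·11 = 529
Q: 679 − 529 = 150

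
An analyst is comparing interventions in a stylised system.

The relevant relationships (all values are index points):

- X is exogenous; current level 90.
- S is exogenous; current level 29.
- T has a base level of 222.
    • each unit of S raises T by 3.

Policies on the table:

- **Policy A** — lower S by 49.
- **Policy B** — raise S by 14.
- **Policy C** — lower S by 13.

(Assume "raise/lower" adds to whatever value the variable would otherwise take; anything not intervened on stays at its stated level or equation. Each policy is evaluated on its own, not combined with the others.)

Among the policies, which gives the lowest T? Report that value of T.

Policy A (S − 49):
  S = 29 − 49 = -20
  T = 222 + 3·(-20) = 162
Policy B (S + 14):
  S = 29 + 14 = 43
  T = 222 + 3·43 = 351
Policy C (S − 13):
  S = 29 − 13 = 16
  T = 222 + 3·16 = 270
Comparing — Policy A: T=162, Policy B: T=351, Policy C: T=270. Lowest is 162 (Policy A).

162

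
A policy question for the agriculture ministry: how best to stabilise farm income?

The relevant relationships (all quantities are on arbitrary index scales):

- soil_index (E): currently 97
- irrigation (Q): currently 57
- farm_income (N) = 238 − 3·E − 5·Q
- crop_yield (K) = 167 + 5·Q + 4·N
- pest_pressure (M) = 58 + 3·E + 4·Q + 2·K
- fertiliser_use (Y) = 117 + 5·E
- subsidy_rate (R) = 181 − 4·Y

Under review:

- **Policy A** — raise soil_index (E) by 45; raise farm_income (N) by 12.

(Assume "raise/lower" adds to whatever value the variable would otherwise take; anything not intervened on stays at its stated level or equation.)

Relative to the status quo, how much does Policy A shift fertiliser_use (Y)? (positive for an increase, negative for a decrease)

Baseline:
  E = 97
  Y = 117 + 5·97 = 602
Policy A (E + 45, N + 12):
  E = 97 + 45 = 142
  Y = 117 + 5·142 = 827
Change in Y: 827 − 602 = 225

225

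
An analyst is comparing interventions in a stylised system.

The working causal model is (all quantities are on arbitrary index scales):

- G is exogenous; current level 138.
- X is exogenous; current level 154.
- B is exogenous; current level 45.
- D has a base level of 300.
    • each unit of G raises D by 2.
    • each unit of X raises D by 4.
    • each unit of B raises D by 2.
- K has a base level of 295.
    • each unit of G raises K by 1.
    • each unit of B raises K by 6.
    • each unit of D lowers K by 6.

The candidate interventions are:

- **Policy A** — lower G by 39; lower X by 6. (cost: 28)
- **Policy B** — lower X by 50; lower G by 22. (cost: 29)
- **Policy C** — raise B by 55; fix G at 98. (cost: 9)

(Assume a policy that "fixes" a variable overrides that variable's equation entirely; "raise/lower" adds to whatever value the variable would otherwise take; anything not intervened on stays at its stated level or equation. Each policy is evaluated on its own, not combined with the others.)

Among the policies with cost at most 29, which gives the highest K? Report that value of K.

-5547

Policy A (G − 39, X − 6):
  G = 138 − 39 = 99
  X = 154 − 6 = 148
  B = 45
  D = 300 + 2·99 + 4·148 + 2·45 = 1180
  K = 295 + 99 + 6·45 − 6·1180 = -6416
Policy B (X − 50, G − 22):
  G = 138 − 22 = 116
  X = 154 − 50 = 104
  B = 45
  D = 300 + 2·116 + 4·104 + 2·45 = 1038
  K = 295 + 116 + 6·45 − 6·1038 = -5547
Policy C (B + 55, G := 98):
  G = 98
  X = 154
  B = 45 + 55 = 100
  D = 300 + 2·98 + 4·154 + 2·100 = 1312
  K = 295 + 98 + 6·100 − 6·1312 = -6879
Comparing — Policy A: K=-6416, Policy B: K=-5547, Policy C: K=-6879. Highest is -5547 (Policy B).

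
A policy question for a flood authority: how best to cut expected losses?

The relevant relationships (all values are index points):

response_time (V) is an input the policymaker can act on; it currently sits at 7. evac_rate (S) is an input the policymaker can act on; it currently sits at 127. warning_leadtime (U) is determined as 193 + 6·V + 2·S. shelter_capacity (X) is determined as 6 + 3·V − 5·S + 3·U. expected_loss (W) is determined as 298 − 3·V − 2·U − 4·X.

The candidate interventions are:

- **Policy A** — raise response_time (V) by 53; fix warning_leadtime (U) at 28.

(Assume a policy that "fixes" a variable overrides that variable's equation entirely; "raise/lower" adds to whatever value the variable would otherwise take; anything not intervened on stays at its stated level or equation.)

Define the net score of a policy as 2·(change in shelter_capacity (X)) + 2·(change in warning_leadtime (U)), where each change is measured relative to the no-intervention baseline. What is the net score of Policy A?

Baseline:
  V = 7
  S = 127
  U = 193 + 6·7 + 2·127 = 489
  X = 6 + 3·7 − 5·127 + 3·489 = 859
Policy A (V + 53, U := 28):
  V = 7 + 53 = 60
  S = 127
  U = 28
  X = 6 + 3·60 − 5·127 + 3·28 = -365
ΔX = -365 − 859 = -1224; ΔU = 28 − 489 = -461
Score = 2·(-1224) + 2·(-461) = -3370

-3370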